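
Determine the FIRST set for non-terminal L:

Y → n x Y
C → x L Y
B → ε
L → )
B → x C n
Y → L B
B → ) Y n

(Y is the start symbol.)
{ ')' }

To compute FIRST(L), examine every production with L on the left-hand side, reading each right-hand side left to right until a non-nullable symbol is reached.

From L → ):
  - ')' is a terminal: add ')' and stop

Collecting: FIRST(L) = { ')' }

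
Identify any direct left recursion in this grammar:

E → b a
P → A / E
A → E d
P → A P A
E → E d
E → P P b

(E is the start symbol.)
E → b a: starts with b
P → A / E: starts with A
A → E d: starts with E
P → A P A: starts with A
E → E d: LEFT RECURSIVE (starts with E)
E → P P b: starts with P

The grammar has direct left recursion on: E.

Answer: Yes, E is left-recursive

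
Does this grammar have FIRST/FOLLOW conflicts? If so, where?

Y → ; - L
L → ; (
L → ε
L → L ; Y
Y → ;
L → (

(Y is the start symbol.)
Nullable non-terminals: L.
FIRST sets used below: FIRST(L) = { '(', ';', ε }

L: nullable alternative(s) L → ε; FOLLOW(L) = { $, ';' }
  L → ; (: FIRST \ {ε} = { ';' } — overlaps FOLLOW(L) on { ';' }: CONFLICT
  L → ε: FIRST \ {ε} = { } — this is the only nullable alternative, skip
  L → L ; Y: FIRST \ {ε} = { '(', ';' } — overlaps FOLLOW(L) on { ';' }: CONFLICT
  L → (: FIRST \ {ε} = { '(' } — disjoint from FOLLOW(L)

Y has no nullable alternative, so no FIRST/FOLLOW check is needed there.

So the grammar has 2 FIRST/FOLLOW conflicts (marked CONFLICT above).

Answer: Yes. L → ';' '(' with FOLLOW(L) on { ';' }; L → L ';' Y with FOLLOW(L) on { ';' }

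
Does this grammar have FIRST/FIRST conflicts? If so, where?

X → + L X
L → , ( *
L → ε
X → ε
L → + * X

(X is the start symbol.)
No FIRST/FIRST conflicts.

A FIRST/FIRST conflict occurs when two productions N → α and N → β for the same non-terminal have FIRST(α) ∩ FIRST(β) ≠ ∅ (with ε ∈ FIRST of a nullable right-hand side, so two nullable alternatives also conflict).

Productions for X:
  X → + L X: FIRST = { '+' }
  X → ε: FIRST = { ε }
Productions for L:
  L → , ( *: FIRST = { ',' }
  L → ε: FIRST = { ε }
  L → + * X: FIRST = { '+' }

All alternatives of each non-terminal have pairwise disjoint FIRST sets.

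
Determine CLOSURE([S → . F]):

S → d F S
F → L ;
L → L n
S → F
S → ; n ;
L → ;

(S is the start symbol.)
{ [F → . L ;], [L → . ;], [L → . L n], [S → . F] }

To compute CLOSURE, for each item [A → α.Bβ] where B is a non-terminal, add [B → .γ] for all productions B → γ; repeat for the newly added items until nothing changes.

Start with: [S → . F]
  [S → . F] has the dot before F: add [F → . L ;]
  [F → . L ;] has the dot before L: add [L → . L n], [L → . ;]
No further items can be added.

CLOSURE = { [F → . L ;], [L → . ;], [L → . L n], [S → . F] }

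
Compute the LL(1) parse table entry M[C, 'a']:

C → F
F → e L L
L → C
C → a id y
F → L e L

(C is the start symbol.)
To find M[C, 'a'], we find productions for C where 'a' is in the predict set (PREDICT(N → α) = (FIRST(α) \ {ε}) ∪ (FOLLOW(N) if α ⇒* ε)).

Relevant sets:
  FIRST(F) = { 'a', 'e' }

C → F: PREDICT = { 'a', 'e' }
  'a' is in predict set, so this production goes in M[C, 'a']
C → a id y: PREDICT = { 'a' }
  'a' is in predict set, so this production goes in M[C, 'a']

M[C, 'a'] = C → F, C → a id y  (a multiply-defined cell — the grammar is not LL(1))

Answer: C → F, C → a id y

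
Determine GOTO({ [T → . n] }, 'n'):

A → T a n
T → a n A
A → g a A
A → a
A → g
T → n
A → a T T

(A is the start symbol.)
{ [T → n .] }

GOTO(I, 'n') = CLOSURE({ [A → αX.β] : [A → α.Xβ] ∈ I, X = 'n' })

Items with dot before 'n', with the dot advanced:
  [T → . n] → [T → n .]
Closure adds nothing (no advanced item has the dot before a non-terminal).

GOTO = { [T → n .] }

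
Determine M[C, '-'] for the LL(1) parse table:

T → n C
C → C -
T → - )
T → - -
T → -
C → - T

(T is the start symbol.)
To find M[C, '-'], we find productions for C where '-' is in the predict set (PREDICT(N → α) = (FIRST(α) \ {ε}) ∪ (FOLLOW(N) if α ⇒* ε)).

Relevant sets:
  FIRST(C) = { '-' }

C → C -: PREDICT = { '-' }
  '-' is in predict set, so this production goes in M[C, '-']
C → - T: PREDICT = { '-' }
  '-' is in predict set, so this production goes in M[C, '-']

M[C, '-'] = C → C -, C → - T  (a multiply-defined cell — the grammar is not LL(1))

Answer: C → C -, C → - T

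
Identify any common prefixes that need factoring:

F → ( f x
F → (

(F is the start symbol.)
Left-factoring is needed when two productions for the same non-terminal
share a common prefix on the right-hand side.

Productions for F:
  F → ( f x
  F → (

Found common prefix '(' in productions for F

Answer: Yes, F has productions with common prefix '('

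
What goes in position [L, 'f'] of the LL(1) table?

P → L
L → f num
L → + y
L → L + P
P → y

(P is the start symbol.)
To find M[L, 'f'], we find productions for L where 'f' is in the predict set (PREDICT(N → α) = (FIRST(α) \ {ε}) ∪ (FOLLOW(N) if α ⇒* ε)).

Relevant sets:
  FIRST(L) = { '+', 'f' }

L → f num: PREDICT = { 'f' }
  'f' is in predict set, so this production goes in M[L, 'f']
L → + y: PREDICT = { '+' }
L → L + P: PREDICT = { '+', 'f' }
  'f' is in predict set, so this production goes in M[L, 'f']

M[L, 'f'] = L → f num, L → L + P  (a multiply-defined cell — the grammar is not LL(1))

Answer: L → f num, L → L + P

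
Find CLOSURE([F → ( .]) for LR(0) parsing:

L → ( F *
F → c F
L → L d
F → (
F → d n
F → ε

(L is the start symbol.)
To compute CLOSURE, for each item [A → α.Bβ] where B is a non-terminal, add [B → .γ] for all productions B → γ; repeat for the newly added items until nothing changes.

Start with: [F → ( .]
The dot is at the end, so nothing is added.

CLOSURE = { [F → ( .] }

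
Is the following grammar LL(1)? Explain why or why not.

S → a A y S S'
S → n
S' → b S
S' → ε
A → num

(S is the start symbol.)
A grammar is LL(1) if for each non-terminal N with multiple productions, the predict sets of those productions are pairwise disjoint, where PREDICT(N → α) = (FIRST(α) \ {ε}) ∪ (FOLLOW(N) if α ⇒* ε).

Relevant sets:
  FOLLOW(S') = { $, 'b' }

For S:
  PREDICT(S → a A y S S') = { 'a' }
  PREDICT(S → n) = { 'n' }
For S':
  PREDICT(S' → b S) = { 'b' }
  PREDICT(S' → ε) = { $, 'b' }
A has a single production, so nothing to check there.

Conflict found: Predict set conflict for S': { 'b' }
The grammar is NOT LL(1).

Answer: No. Predict set conflict for S': { 'b' }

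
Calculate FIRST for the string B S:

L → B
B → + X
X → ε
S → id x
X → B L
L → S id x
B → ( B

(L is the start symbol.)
{ '(', '+' }

FIRST sets of the non-terminals involved (from the grammar, by fixed-point iteration):
  FIRST(B) = { '(', '+' }

To compute FIRST(B S), process the symbols left to right:
Symbol B is a non-terminal. Add FIRST(B) \ {ε} = { '(', '+' }
B is not nullable (ε ∉ FIRST(B)), so stop here.
FIRST(B S) = { '(', '+' }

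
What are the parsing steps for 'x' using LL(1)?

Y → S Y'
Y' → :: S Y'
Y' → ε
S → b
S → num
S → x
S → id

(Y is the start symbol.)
Stack is shown with the top on the left.

Stack   Input  Action
---------------------
Y $     x $    output Y → S Y'
S Y' $  x $    output S → x
x Y' $  x $    match 'x'
Y' $    $      output Y' → ε
$       $      accept

The string is accepted.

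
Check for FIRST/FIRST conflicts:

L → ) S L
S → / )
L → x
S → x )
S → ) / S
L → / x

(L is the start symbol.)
A FIRST/FIRST conflict occurs when two productions N → α and N → β for the same non-terminal have FIRST(α) ∩ FIRST(β) ≠ ∅ (with ε ∈ FIRST of a nullable right-hand side, so two nullable alternatives also conflict).

Productions for L:
  L → ) S L: FIRST = { ')' }
  L → x: FIRST = { 'x' }
  L → / x: FIRST = { '/' }
Productions for S:
  S → / ): FIRST = { '/' }
  S → x ): FIRST = { 'x' }
  S → ) / S: FIRST = { ')' }

All alternatives of each non-terminal have pairwise disjoint FIRST sets.

Answer: No FIRST/FIRST conflicts.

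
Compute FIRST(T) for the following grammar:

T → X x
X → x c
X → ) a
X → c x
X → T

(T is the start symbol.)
{ ')', 'c', 'x' }

FIRST sets of the other non-terminals involved (by the same procedure, iterated to a fixed point):
  FIRST(X) = { ')', 'c', 'x' }

From T → X x:
  - X is a non-terminal: add FIRST(X) \ {ε} = { ')', 'c', 'x' }
    X is not nullable, so stop

Collecting: FIRST(T) = { ')', 'c', 'x' }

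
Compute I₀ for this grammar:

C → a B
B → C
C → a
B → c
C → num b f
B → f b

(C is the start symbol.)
First, augment the grammar with C' → C
I₀ = CLOSURE({ [C' → . C] }):
  [C' → . C] has the dot before C: add [C → . a B], [C → . a], [C → . num b f]
No further items can be added.

I₀ = { [C → . a B], [C → . a], [C → . num b f], [C' → . C] }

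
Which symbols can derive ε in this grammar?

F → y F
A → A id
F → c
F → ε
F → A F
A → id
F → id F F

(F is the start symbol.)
{ 'F' }

ε-productions: F → ε
So F is immediately nullable.
No further non-terminal can be added: every production for the remaining non-terminals contains a terminal or a non-nullable non-terminal.
Nullable = { 'F' }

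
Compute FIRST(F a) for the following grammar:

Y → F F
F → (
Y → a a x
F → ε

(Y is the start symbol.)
{ '(', 'a' }

FIRST sets of the non-terminals involved (from the grammar, by fixed-point iteration):
  FIRST(F) = { '(', ε }

To compute FIRST(F a), process the symbols left to right:
Symbol F is a non-terminal. Add FIRST(F) \ {ε} = { '(' }
F is nullable (ε ∈ FIRST(F)), continue to the next symbol.
Symbol a is a terminal. Add 'a' and stop.
FIRST(F a) = { '(', 'a' }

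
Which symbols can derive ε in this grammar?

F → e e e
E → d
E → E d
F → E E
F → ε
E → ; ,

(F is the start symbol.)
{ 'F' }

A non-terminal is nullable if it can derive ε (the empty string): either it has an ε-production, or it has a production whose right-hand side consists entirely of nullable non-terminals.

ε-productions: F → ε
So F is immediately nullable.
No further non-terminal can be added: every production for the remaining non-terminals contains a terminal or a non-nullable non-terminal.
Nullable = { 'F' }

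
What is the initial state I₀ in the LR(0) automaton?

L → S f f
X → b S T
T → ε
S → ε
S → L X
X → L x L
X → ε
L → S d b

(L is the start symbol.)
First, augment the grammar with L' → L
I₀ = CLOSURE({ [L' → . L] }):
  [L' → . L] has the dot before L: add [L → . S f f], [L → . S d b]
  [L → . S f f] has the dot before S: add [S → .], [S → . L X]
No further items can be added.

I₀ = { [L → . S d b], [L → . S f f], [L' → . L], [S → . L X], [S → .] }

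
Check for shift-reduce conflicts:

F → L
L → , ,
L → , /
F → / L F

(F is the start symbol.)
No shift-reduce conflicts

A shift-reduce conflict occurs when an LR(0) state has both:
  - a complete (reduce) item [A → α .] (dot at the end), and
  - a shift item [B → β . c γ] (dot before a terminal).

Augment with F' → F and build the canonical LR(0) collection (I0 = CLOSURE({[F' → . F]}), then GOTO on every symbol after a dot until no new states appear). It has 9 states:
  I0: { [F → . / L F], [F → . L], [F' → . F], [L → . , ,], [L → . , /] }  — shift
  I1: { [L → , . ,], [L → , . /] }  — shift
  I2: { [F → / . L F], [L → . , ,], [L → . , /] }  — shift
  I3: { [F' → F .] }  — accept
  I4: { [F → L .] }  — reduce
  I5: { [F → . / L F], [F → . L], [F → / L . F], [L → . , ,], [L → . , /] }  — shift
  I6: { [F → / L F .] }  — reduce
  I7: { [L → , , .] }  — reduce
  I8: { [L → , / .] }  — reduce

No state contains both a complete item and a shift item.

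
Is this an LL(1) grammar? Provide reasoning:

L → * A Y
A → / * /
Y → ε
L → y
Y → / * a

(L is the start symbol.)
A grammar is LL(1) if for each non-terminal N with multiple productions, the predict sets of those productions are pairwise disjoint, where PREDICT(N → α) = (FIRST(α) \ {ε}) ∪ (FOLLOW(N) if α ⇒* ε).

Relevant sets:
  FOLLOW(Y) = { $ }

For L:
  PREDICT(L → '*' A Y) = { '*' }
  PREDICT(L → y) = { 'y' }
For Y:
  PREDICT(Y → ε) = { $ }
  PREDICT(Y → '/' '*' a) = { '/' }
A has a single production, so nothing to check there.

All predict sets are disjoint. The grammar IS LL(1).

Answer: Yes, the grammar is LL(1).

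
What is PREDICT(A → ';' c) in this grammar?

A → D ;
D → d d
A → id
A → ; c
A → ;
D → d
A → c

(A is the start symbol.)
PREDICT(A → ';' c) = (FIRST(RHS) \ {ε}) ∪ (FOLLOW(A) if ε ∈ FIRST(RHS), i.e. RHS ⇒* ε)
FIRST(';' c) = { ';' }
ε ∉ FIRST(';' c), so FOLLOW(A) is not added.
PREDICT(A → ';' c) = { ';' }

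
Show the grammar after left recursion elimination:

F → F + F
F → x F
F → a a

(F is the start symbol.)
F → x F F'
F → a a F'
F' → + F F'
F' → ε

F is directly left-recursive. The standard transformation for
  A → A α₁ | ... | A α_m | β₁ | ... | β_n
is
  A  → β₁ A' | ... | β_n A'
  A' → α₁ A' | ... | α_m A' | ε

F → x F becomes F → x F F'
F → a a becomes F → a a F'
F → F + F becomes F' → + F F'
Add F' → ε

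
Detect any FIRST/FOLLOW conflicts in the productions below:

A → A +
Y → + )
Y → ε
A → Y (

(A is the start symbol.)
Nullable non-terminals: Y.

Y: nullable alternative(s) Y → ε; FOLLOW(Y) = { '(' }
  Y → + ): FIRST \ {ε} = { '+' } — disjoint from FOLLOW(Y)
  Y → ε: FIRST \ {ε} = { } — this is the only nullable alternative, skip

A has no nullable alternative, so no FIRST/FOLLOW check is needed there.

No FIRST/FOLLOW conflicts found.

Answer: No FIRST/FOLLOW conflicts.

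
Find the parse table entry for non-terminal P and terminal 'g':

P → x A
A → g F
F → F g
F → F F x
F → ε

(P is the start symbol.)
To find M[P, 'g'], we find productions for P where 'g' is in the predict set (PREDICT(N → α) = (FIRST(α) \ {ε}) ∪ (FOLLOW(N) if α ⇒* ε)).

P → x A: PREDICT = { 'x' }

M[P, 'g'] is empty (no production applies)

Answer: Empty (error entry)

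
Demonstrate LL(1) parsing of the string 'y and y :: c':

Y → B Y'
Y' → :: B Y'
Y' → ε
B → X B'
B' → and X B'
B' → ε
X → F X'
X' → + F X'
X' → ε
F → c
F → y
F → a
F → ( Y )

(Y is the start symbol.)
Stack is shown with the top on the left.

Stack          Input           Action
-------------------------------------
Y $            y and y :: c $  output Y → B Y'
B Y' $         y and y :: c $  output B → X B'
X B' Y' $      y and y :: c $  output X → F X'
F X' B' Y' $   y and y :: c $  output F → y
y X' B' Y' $   y and y :: c $  match 'y'
X' B' Y' $     and y :: c $    output X' → ε
B' Y' $        and y :: c $    output B' → and X B'
and X B' Y' $  and y :: c $    match 'and'
X B' Y' $      y :: c $        output X → F X'
F X' B' Y' $   y :: c $        output F → y
y X' B' Y' $   y :: c $        match 'y'
X' B' Y' $     :: c $          output X' → ε
B' Y' $        :: c $          output B' → ε
Y' $           :: c $          output Y' → :: B Y'
:: B Y' $      :: c $          match '::'
B Y' $         c $             output B → X B'
X B' Y' $      c $             output X → F X'
F X' B' Y' $   c $             output F → c
c X' B' Y' $   c $             match 'c'
X' B' Y' $     $               output X' → ε
B' Y' $        $               output B' → ε
Y' $           $               output Y' → ε
$              $               accept

The string is accepted.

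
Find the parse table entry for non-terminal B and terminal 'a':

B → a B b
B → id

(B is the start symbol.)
To find M[B, 'a'], we find productions for B where 'a' is in the predict set (PREDICT(N → α) = (FIRST(α) \ {ε}) ∪ (FOLLOW(N) if α ⇒* ε)).

B → a B b: PREDICT = { 'a' }
  'a' is in predict set, so this production goes in M[B, 'a']
B → id: PREDICT = { 'id' }

M[B, 'a'] = B → a B b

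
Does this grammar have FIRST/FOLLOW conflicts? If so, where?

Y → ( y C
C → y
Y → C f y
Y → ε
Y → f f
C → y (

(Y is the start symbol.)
No FIRST/FOLLOW conflicts.

Nullable non-terminals: Y.
FIRST sets used below: FIRST(C) = { 'y' }

Y: nullable alternative(s) Y → ε; FOLLOW(Y) = { $ }
  Y → ( y C: FIRST \ {ε} = { '(' } — disjoint from FOLLOW(Y)
  Y → C f y: FIRST \ {ε} = { 'y' } — disjoint from FOLLOW(Y)
  Y → ε: FIRST \ {ε} = { } — this is the only nullable alternative, skip
  Y → f f: FIRST \ {ε} = { 'f' } — disjoint from FOLLOW(Y)

C has no nullable alternative, so no FIRST/FOLLOW check is needed there.

No FIRST/FOLLOW conflicts found.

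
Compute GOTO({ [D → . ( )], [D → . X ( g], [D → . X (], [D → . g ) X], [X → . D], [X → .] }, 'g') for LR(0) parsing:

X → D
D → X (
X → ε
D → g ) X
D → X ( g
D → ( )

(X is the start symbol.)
GOTO(I, 'g') = CLOSURE({ [A → αX.β] : [A → α.Xβ] ∈ I, X = 'g' })

Items with dot before 'g', with the dot advanced:
  [D → . g ) X] → [D → g . ) X]
Closure adds nothing (no advanced item has the dot before a non-terminal).

GOTO = { [D → g . ) X] }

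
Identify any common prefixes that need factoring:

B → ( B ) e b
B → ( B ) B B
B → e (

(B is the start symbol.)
Left-factoring is needed when two productions for the same non-terminal
share a common prefix on the right-hand side.

Productions for B:
  B → ( B ) e b
  B → ( B ) B B
  B → e (

Found common prefix '( B )' in productions for B

Answer: Yes, B has productions with common prefix '( B )'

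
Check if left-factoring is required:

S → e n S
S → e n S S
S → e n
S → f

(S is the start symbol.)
Yes, S has productions with common prefix 'e n'

Left-factoring is needed when two productions for the same non-terminal
share a common prefix on the right-hand side.

Productions for S:
  S → e n S
  S → e n S S
  S → e n
  S → f

Found common prefix 'e n' in productions for S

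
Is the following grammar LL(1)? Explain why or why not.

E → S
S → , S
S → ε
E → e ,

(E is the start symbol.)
A grammar is LL(1) if for each non-terminal N with multiple productions, the predict sets of those productions are pairwise disjoint, where PREDICT(N → α) = (FIRST(α) \ {ε}) ∪ (FOLLOW(N) if α ⇒* ε).

Relevant sets:
  FIRST(S) = { ',', ε }
  FOLLOW(E) = { $ }
  FOLLOW(S) = { $ }

For E:
  PREDICT(E → S) = { $, ',' }
  PREDICT(E → e ',') = { 'e' }
For S:
  PREDICT(S → ',' S) = { ',' }
  PREDICT(S → ε) = { $ }

All predict sets are disjoint. The grammar IS LL(1).

Answer: Yes, the grammar is LL(1).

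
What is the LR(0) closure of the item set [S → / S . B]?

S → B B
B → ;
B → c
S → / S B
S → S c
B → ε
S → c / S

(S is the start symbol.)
Start with: [S → / S . B]
  [S → / S . B] has the dot before B: add [B → . ;], [B → . c], [B → .]
No further items can be added.

CLOSURE = { [B → . ;], [B → . c], [B → .], [S → / S . B] }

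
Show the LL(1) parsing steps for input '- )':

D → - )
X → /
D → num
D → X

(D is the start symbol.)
LL(1) parsing maintains a stack (initially the start symbol over $) and the input. At each step: if the stack top is a terminal, match it against the current input token; if it is a non-terminal N, replace it with the RHS of M[N, lookahead] (the unique production whose predict set contains the lookahead).

Stack is shown with the top on the left.

Stack  Input  Action
--------------------
D $    - ) $  output D → - )
- ) $  - ) $  match '-'
) $    ) $    match ')'
$      $      accept

The string is accepted.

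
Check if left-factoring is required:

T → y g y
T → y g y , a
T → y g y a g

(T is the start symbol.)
Left-factoring is needed when two productions for the same non-terminal
share a common prefix on the right-hand side.

Productions for T:
  T → y g y
  T → y g y , a
  T → y g y a g

Found common prefix 'y g y' in productions for T

Answer: Yes, T has productions with common prefix 'y g y'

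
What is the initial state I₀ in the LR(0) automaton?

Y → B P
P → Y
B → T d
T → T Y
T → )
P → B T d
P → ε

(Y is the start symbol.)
{ [B → . T d], [T → . )], [T → . T Y], [Y → . B P], [Y' → . Y] }

First, augment the grammar with Y' → Y
I₀ = CLOSURE({ [Y' → . Y] }):
  [Y' → . Y] has the dot before Y: add [Y → . B P]
  [Y → . B P] has the dot before B: add [B → . T d]
  [B → . T d] has the dot before T: add [T → . T Y], [T → . )]
No further items can be added.

I₀ = { [B → . T d], [T → . )], [T → . T Y], [Y → . B P], [Y' → . Y] }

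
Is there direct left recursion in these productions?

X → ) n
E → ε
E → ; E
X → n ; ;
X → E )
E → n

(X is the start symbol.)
No direct left recursion

X → ) n: starts with ')'
E → ε: starts with ε
E → ; E: starts with ';'
X → n ; ;: starts with n
X → E ): starts with E
E → n: starts with n

No direct left recursion found.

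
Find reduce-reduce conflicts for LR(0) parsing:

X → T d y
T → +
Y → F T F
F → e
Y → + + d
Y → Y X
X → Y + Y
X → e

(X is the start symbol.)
Yes — I6: [F → e .] vs [X → e .]

A reduce-reduce conflict occurs when an LR(0) state has two complete items [A → α .] and [B → β .] — both call for a reduction, and with no lookahead the parser cannot choose between them.

Augment with X' → X and build the canonical LR(0) collection (I0 = CLOSURE({[X' → . X]}), then GOTO on every symbol after a dot until no new states appear). It has 19 states:
  I0: { [F → . e], [T → . +], [X → . T d y], [X → . Y + Y], [X → . e], [X' → . X], [Y → . + + d], [Y → . F T F], [Y → . Y X] }  — shift
  I1: { [T → + .], [Y → + . + d] }  — shift, reduce
  I2: { [T → . +], [Y → F . T F] }  — shift
  I3: { [X → T . d y] }  — shift
  I4: { [X' → X .] }  — accept
  I5: { [F → . e], [T → . +], [X → . T d y], [X → . Y + Y], [X → . e], [X → Y . + Y], [Y → . + + d], [Y → . F T F], [Y → . Y X], [Y → Y . X] }  — shift
  I6: { [F → e .], [X → e .] }  — 2 reduces
  I7: { [F → . e], [T → + .], [X → Y + . Y], [Y → + . + d], [Y → . + + d], [Y → . F T F], [Y → . Y X] }  — shift, reduce
  I8: { [Y → Y X .] }  — reduce
  I9: { [Y → + + . d], [Y → + . + d] }  — shift
  I10: { [F → . e], [T → . +], [X → . T d y], [X → . Y + Y], [X → . e], [X → Y + Y .], [Y → . + + d], [Y → . F T F], [Y → . Y X], [Y → Y . X] }  — shift, reduce
  I11: { [F → e .] }  — reduce
  I12: { [Y → + + . d] }  — shift
  I13: { [Y → + + d .] }  — reduce
  I14: { [X → T d . y] }  — shift
  I15: { [X → T d y .] }  — reduce
  I16: { [T → + .] }  — reduce
  I17: { [F → . e], [Y → F T . F] }  — shift
  I18: { [Y → F T F .] }  — reduce

I6 contains complete items [F → e .], [X → e .] — reduce-reduce conflict.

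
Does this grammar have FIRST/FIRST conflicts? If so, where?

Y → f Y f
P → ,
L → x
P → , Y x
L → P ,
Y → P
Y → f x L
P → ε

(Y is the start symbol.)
Yes. Y → f Y f / Y → f x L on { 'f' }; P → ',' / P → ',' Y x on { ',' }

A FIRST/FIRST conflict occurs when two productions N → α and N → β for the same non-terminal have FIRST(α) ∩ FIRST(β) ≠ ∅ (with ε ∈ FIRST of a nullable right-hand side, so two nullable alternatives also conflict).

FIRST sets of the non-terminals at (or reachable through a nullable prefix from) the front of some alternative:
  FIRST(P) = { ',', ε }

Productions for Y:
  Y → f Y f: FIRST = { 'f' }
  Y → P: FIRST = { ',', ε }
  Y → f x L: FIRST = { 'f' }
Productions for P:
  P → ,: FIRST = { ',' }
  P → , Y x: FIRST = { ',' }
  P → ε: FIRST = { ε }
Productions for L:
  L → x: FIRST = { 'x' }
  L → P ,: FIRST = { ',' }

Conflict for Y: Y → f Y f and Y → f x L
  Overlap: { 'f' }
Conflict for P: P → , and P → , Y x
  Overlap: { ',' }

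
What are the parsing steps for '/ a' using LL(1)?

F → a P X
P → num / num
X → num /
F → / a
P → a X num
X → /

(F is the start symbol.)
LL(1) parsing maintains a stack (initially the start symbol over $) and the input. At each step: if the stack top is a terminal, match it against the current input token; if it is a non-terminal N, replace it with the RHS of M[N, lookahead] (the unique production whose predict set contains the lookahead).

Stack is shown with the top on the left.

Stack  Input  Action
--------------------
F $    / a $  output F → / a
/ a $  / a $  match '/'
a $    a $    match 'a'
$      $      accept

The string is accepted.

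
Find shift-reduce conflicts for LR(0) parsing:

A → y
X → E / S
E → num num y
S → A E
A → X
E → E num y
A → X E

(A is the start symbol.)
Yes — I3: [A → X .] vs [E → . num num y]; I8: [A → X E .] vs [E → E . num y]; I14: [S → A E .] vs [E → E . num y]

Augment with A' → A and build the canonical LR(0) collection (I0 = CLOSURE({[A' → . A]}), then GOTO on every symbol after a dot until no new states appear). It has 15 states:
  I0: { [A → . X E], [A → . X], [A → . y], [A' → . A], [E → . E num y], [E → . num num y], [X → . E / S] }  — shift
  I1: { [A' → A .] }  — accept
  I2: { [E → E . num y], [X → E . / S] }  — shift
  I3: { [A → X . E], [A → X .], [E → . E num y], [E → . num num y] }  — shift, reduce
  I4: { [E → num . num y] }  — shift
  I5: { [A → y .] }  — reduce
  I6: { [E → num num . y] }  — shift
  I7: { [E → num num y .] }  — reduce
  I8: { [A → X E .], [E → E . num y] }  — shift, reduce
  I9: { [E → E num . y] }  — shift
  I10: { [E → E num y .] }  — reduce
  I11: { [A → . X E], [A → . X], [A → . y], [E → . E num y], [E → . num num y], [S → . A E], [X → . E / S], [X → E / . S] }  — shift
  I12: { [E → . E num y], [E → . num num y], [S → A . E] }  — shift
  I13: { [X → E / S .] }  — reduce
  I14: { [E → E . num y], [S → A E .] }  — shift, reduce

I3 contains reduce item [A → X .] and shift item [E → . num num y] — shift-reduce conflict.
I8 contains reduce item [A → X E .] and shift item [E → E . num y] — shift-reduce conflict.
I14 contains reduce item [S → A E .] and shift item [E → E . num y] — shift-reduce conflict.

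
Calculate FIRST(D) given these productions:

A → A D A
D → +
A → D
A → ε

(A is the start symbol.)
{ '+' }

To compute FIRST(D), examine every production with D on the left-hand side, reading each right-hand side left to right until a non-nullable symbol is reached.

From D → +:
  - '+' is a terminal: add '+' and stop

Collecting: FIRST(D) = { '+' }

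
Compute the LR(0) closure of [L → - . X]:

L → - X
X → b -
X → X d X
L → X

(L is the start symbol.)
To compute CLOSURE, for each item [A → α.Bβ] where B is a non-terminal, add [B → .γ] for all productions B → γ; repeat for the newly added items until nothing changes.

Start with: [L → - . X]
  [L → - . X] has the dot before X: add [X → . b -], [X → . X d X]
No further items can be added.

CLOSURE = { [L → - . X], [X → . X d X], [X → . b -] }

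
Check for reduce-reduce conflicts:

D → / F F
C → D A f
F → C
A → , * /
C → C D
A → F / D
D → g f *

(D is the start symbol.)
No reduce-reduce conflicts

Augment with D' → D and build the canonical LR(0) collection (I0 = CLOSURE({[D' → . D]}), then GOTO on every symbol after a dot until no new states appear). It has 19 states:
  I0: { [D → . / F F], [D → . g f *], [D' → . D] }  — shift
  I1: { [C → . C D], [C → . D A f], [D → . / F F], [D → . g f *], [D → / . F F], [F → . C] }  — shift
  I2: { [D' → D .] }  — accept
  I3: { [D → g . f *] }  — shift
  I4: { [D → g f . *] }  — shift
  I5: { [D → g f * .] }  — reduce
  I6: { [C → C . D], [D → . / F F], [D → . g f *], [F → C .] }  — shift, reduce
  I7: { [A → . , * /], [A → . F / D], [C → . C D], [C → . D A f], [C → D . A f], [D → . / F F], [D → . g f *], [F → . C] }  — shift
  I8: { [C → . C D], [C → . D A f], [D → . / F F], [D → . g f *], [D → / F . F], [F → . C] }  — shift
  I9: { [D → / F F .] }  — reduce
  I10: { [A → , . * /] }  — shift
  I11: { [C → D A . f] }  — shift
  I12: { [A → F . / D] }  — shift
  I13: { [A → F / . D], [D → . / F F], [D → . g f *] }  — shift
  I14: { [A → F / D .] }  — reduce
  I15: { [C → D A f .] }  — reduce
  I16: { [A → , * . /] }  — shift
  I17: { [A → , * / .] }  — reduce
  I18: { [C → C D .] }  — reduce

No state contains more than one complete item.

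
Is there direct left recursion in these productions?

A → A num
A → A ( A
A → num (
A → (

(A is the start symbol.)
Direct left recursion occurs when N → N α for some non-terminal N (the right-hand side begins with the left-hand side itself).

A → A num: LEFT RECURSIVE (starts with A)
A → A ( A: LEFT RECURSIVE (starts with A)
A → num (: starts with num
A → (: starts with '('

The grammar has direct left recursion on: A.

Answer: Yes, A is left-recursive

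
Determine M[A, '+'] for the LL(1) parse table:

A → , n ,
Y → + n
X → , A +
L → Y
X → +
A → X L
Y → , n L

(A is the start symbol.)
To find M[A, '+'], we find productions for A where '+' is in the predict set (PREDICT(N → α) = (FIRST(α) \ {ε}) ∪ (FOLLOW(N) if α ⇒* ε)).

Relevant sets:
  FIRST(X) = { '+', ',' }

A → , n ,: PREDICT = { ',' }
A → X L: PREDICT = { '+', ',' }
  '+' is in predict set, so this production goes in M[A, '+']

M[A, '+'] = A → X L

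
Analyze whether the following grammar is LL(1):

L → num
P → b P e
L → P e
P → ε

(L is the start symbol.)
Yes, the grammar is LL(1).

A grammar is LL(1) if for each non-terminal N with multiple productions, the predict sets of those productions are pairwise disjoint, where PREDICT(N → α) = (FIRST(α) \ {ε}) ∪ (FOLLOW(N) if α ⇒* ε).

Relevant sets:
  FIRST(P) = { 'b', ε }
  FOLLOW(P) = { 'e' }

For L:
  PREDICT(L → num) = { 'num' }
  PREDICT(L → P e) = { 'b', 'e' }
For P:
  PREDICT(P → b P e) = { 'b' }
  PREDICT(P → ε) = { 'e' }

All predict sets are disjoint. The grammar IS LL(1).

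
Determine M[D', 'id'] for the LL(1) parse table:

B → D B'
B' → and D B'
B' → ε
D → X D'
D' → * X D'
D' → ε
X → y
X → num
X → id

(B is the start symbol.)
To find M[D', 'id'], we find productions for D' where 'id' is in the predict set (PREDICT(N → α) = (FIRST(α) \ {ε}) ∪ (FOLLOW(N) if α ⇒* ε)).

Relevant sets:
  FOLLOW(D') = { $, 'and' }

D' → * X D': PREDICT = { '*' }
D' → ε: PREDICT = { $, 'and' }

M[D', 'id'] is empty (no production applies)

Answer: Empty (error entry)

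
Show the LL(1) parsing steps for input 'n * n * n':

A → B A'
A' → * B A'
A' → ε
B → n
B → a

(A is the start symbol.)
Stack is shown with the top on the left.

Stack     Input        Action
-----------------------------
A $       n * n * n $  output A → B A'
B A' $    n * n * n $  output B → n
n A' $    n * n * n $  match 'n'
A' $      * n * n $    output A' → * B A'
* B A' $  * n * n $    match '*'
B A' $    n * n $      output B → n
n A' $    n * n $      match 'n'
A' $      * n $        output A' → * B A'
* B A' $  * n $        match '*'
B A' $    n $          output B → n
n A' $    n $          match 'n'
A' $      $            output A' → ε
$         $            accept

The string is accepted.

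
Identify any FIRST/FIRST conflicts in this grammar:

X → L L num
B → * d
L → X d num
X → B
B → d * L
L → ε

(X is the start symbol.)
Yes. X → L L num / X → B on { '*', 'd' }

FIRST sets of the non-terminals at (or reachable through a nullable prefix from) the front of some alternative:
  FIRST(L) = { '*', 'd', 'num', ε }
  FIRST(B) = { '*', 'd' }
  FIRST(X) = { '*', 'd', 'num' }

Productions for X:
  X → L L num: FIRST = { '*', 'd', 'num' }
  X → B: FIRST = { '*', 'd' }
Productions for B:
  B → * d: FIRST = { '*' }
  B → d * L: FIRST = { 'd' }
Productions for L:
  L → X d num: FIRST = { '*', 'd', 'num' }
  L → ε: FIRST = { ε }

Conflict for X: X → L L num and X → B
  Overlap: { '*', 'd' }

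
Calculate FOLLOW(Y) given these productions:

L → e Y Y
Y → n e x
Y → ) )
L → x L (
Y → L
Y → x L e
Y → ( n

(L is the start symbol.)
In L → e Y Y: Y is followed by Y, add FIRST(Y) \ {ε} = { '(', ')', 'e', 'n', 'x' }
In L → e Y Y: Y is at the end, add FOLLOW(L)

The FOLLOW sets referred to above (computed the same way, to a fixed point):
  FOLLOW(L) = { $, '(', ')', 'e', 'n', 'x' }

Taking the union: FOLLOW(Y) = { $, '(', ')', 'e', 'n', 'x' }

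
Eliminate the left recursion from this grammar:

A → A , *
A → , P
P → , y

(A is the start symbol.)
A is directly left-recursive. The standard transformation for
  A → A α₁ | ... | A α_m | β₁ | ... | β_n
is
  A  → β₁ A' | ... | β_n A'
  A' → α₁ A' | ... | α_m A' | ε

A → , P becomes A → , P A'
A → A , * becomes A' → , * A'
Add A' → ε

Productions for other non-terminals are unchanged:
  P → , y

Resulting grammar:
A → , P A'
A' → , * A'
A' → ε
P → , y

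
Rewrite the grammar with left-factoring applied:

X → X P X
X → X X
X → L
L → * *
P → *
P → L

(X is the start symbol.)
Left-factoring transforms A → αβ₁ | αβ₂ into A → αA' and A' → β₁ | β₂
(α is the longest common prefix among the alternatives). Repeat until
no nonterminal has two alternatives with a common prefix.

Round 1: X has alternatives sharing prefix 'X'. Introduce X': X → X X'
  Add: X' → P X
  Add: X' → X

No remaining common prefixes — done.

Resulting grammar:
X → X X'
X' → P X
X' → X
X → L
L → * *
P → *
P → L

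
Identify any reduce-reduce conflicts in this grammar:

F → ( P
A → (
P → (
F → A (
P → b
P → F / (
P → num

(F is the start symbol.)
A reduce-reduce conflict occurs when an LR(0) state has two complete items [A → α .] and [B → β .] — both call for a reduction, and with no lookahead the parser cannot choose between them.

Augment with F' → F and build the canonical LR(0) collection (I0 = CLOSURE({[F' → . F]}), then GOTO on every symbol after a dot until no new states appear). It has 12 states:
  I0: { [A → . (], [F → . ( P], [F → . A (], [F' → . F] }  — shift
  I1: { [A → ( .], [A → . (], [F → ( . P], [F → . ( P], [F → . A (], [P → . (], [P → . F / (], [P → . b], [P → . num] }  — shift, reduce
  I2: { [F → A . (] }  — shift
  I3: { [F' → F .] }  — accept
  I4: { [F → A ( .] }  — reduce
  I5: { [A → ( .], [A → . (], [F → ( . P], [F → . ( P], [F → . A (], [P → ( .], [P → . (], [P → . F / (], [P → . b], [P → . num] }  — shift, 2 reduces
  I6: { [P → F . / (] }  — shift
  I7: { [F → ( P .] }  — reduce
  I8: { [P → b .] }  — reduce
  I9: { [P → num .] }  — reduce
  I10: { [P → F / . (] }  — shift
  I11: { [P → F / ( .] }  — reduce

I5 contains complete items [A → ( .], [P → ( .] — reduce-reduce conflict.

Answer: Yes — I5: [A → ( .] vs [P → ( .]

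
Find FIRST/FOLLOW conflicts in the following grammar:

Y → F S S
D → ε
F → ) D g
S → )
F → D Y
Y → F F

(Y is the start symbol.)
A FIRST/FOLLOW conflict occurs when a non-terminal N has a nullable alternative N → β (β ⇒* ε) and another alternative N → α with FIRST(α) ∩ FOLLOW(N) ≠ ∅: on such a lookahead the parser cannot decide between expanding α and letting N vanish via β.

Nullable non-terminals: D.
D has a nullable alternative but only one production, so nothing to check.

F, S, Y have no nullable alternative, so no FIRST/FOLLOW check is needed there.

No FIRST/FOLLOW conflicts found.

Answer: No FIRST/FOLLOW conflicts.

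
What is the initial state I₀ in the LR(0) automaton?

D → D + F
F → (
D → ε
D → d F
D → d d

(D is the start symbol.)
First, augment the grammar with D' → D
I₀ = CLOSURE({ [D' → . D] }):
  [D' → . D] has the dot before D: add [D → . D + F], [D → .], [D → . d F], [D → . d d]
No further items can be added.

I₀ = { [D → . D + F], [D → . d F], [D → . d d], [D → .], [D' → . D] }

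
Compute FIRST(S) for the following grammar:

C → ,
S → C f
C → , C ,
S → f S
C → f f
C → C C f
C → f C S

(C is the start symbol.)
{ ',', 'f' }

To compute FIRST(S), examine every production with S on the left-hand side, reading each right-hand side left to right until a non-nullable symbol is reached.

FIRST sets of the other non-terminals involved (by the same procedure, iterated to a fixed point):
  FIRST(C) = { ',', 'f' }

From S → C f:
  - C is a non-terminal: add FIRST(C) \ {ε} = { ',', 'f' }
    C is not nullable, so stop
From S → f S:
  - f is a terminal: add 'f' and stop

Collecting: FIRST(S) = { ',', 'f' }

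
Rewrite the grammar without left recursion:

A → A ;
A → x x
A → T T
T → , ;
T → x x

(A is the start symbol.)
A is directly left-recursive. The standard transformation for
  A → A α₁ | ... | A α_m | β₁ | ... | β_n
is
  A  → β₁ A' | ... | β_n A'
  A' → α₁ A' | ... | α_m A' | ε

A → x x becomes A → x x A'
A → T T becomes A → T T A'
A → A ; becomes A' → ; A'
Add A' → ε

Productions for other non-terminals are unchanged:
  T → , ;
  T → x x

Resulting grammar:
A → x x A'
A → T T A'
A' → ; A'
A' → ε
T → , ;
T → x x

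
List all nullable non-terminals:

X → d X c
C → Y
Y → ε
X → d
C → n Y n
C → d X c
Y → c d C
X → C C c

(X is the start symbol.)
ε-productions: Y → ε
So Y is immediately nullable.
C → Y: every symbol on the right is nullable, so C is nullable too.
No further non-terminal can be added: every production for the remaining non-terminals contains a terminal or a non-nullable non-terminal.
Nullable = { 'C', 'Y' }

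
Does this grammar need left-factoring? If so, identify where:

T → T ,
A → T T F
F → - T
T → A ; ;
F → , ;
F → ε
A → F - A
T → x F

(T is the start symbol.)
Left-factoring is needed when two productions for the same non-terminal
share a common prefix on the right-hand side.

Productions for T:
  T → T ,
  T → A ; ;
  T → x F
Productions for A:
  A → T T F
  A → F - A
Productions for F:
  F → - T
  F → , ;
  F → ε

No common prefixes found.

Answer: No, left-factoring is not needed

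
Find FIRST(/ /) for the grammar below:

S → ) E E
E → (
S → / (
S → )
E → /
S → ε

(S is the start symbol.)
{ '/' }

To compute FIRST(/ /), process the symbols left to right:
Symbol / is a terminal. Add '/' and stop.
FIRST(/ /) = { '/' }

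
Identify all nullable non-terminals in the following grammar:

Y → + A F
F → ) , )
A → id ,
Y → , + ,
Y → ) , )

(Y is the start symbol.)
A non-terminal is nullable if it can derive ε (the empty string): either it has an ε-production, or it has a production whose right-hand side consists entirely of nullable non-terminals.

There are no ε-productions, so no non-terminal can derive ε.
No non-terminals are nullable.

Answer: None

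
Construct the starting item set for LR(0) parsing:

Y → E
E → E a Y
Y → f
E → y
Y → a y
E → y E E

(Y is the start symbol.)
First, augment the grammar with Y' → Y
I₀ = CLOSURE({ [Y' → . Y] }):
  [Y' → . Y] has the dot before Y: add [Y → . E], [Y → . f], [Y → . a y]
  [Y → . E] has the dot before E: add [E → . E a Y], [E → . y], [E → . y E E]
No further items can be added.

I₀ = { [E → . E a Y], [E → . y E E], [E → . y], [Y → . E], [Y → . a y], [Y → . f], [Y' → . Y] }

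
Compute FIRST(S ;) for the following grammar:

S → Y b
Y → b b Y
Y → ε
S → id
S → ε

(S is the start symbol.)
FIRST sets of the non-terminals involved (from the grammar, by fixed-point iteration):
  FIRST(S) = { 'b', 'id', ε }

To compute FIRST(S ;), process the symbols left to right:
Symbol S is a non-terminal. Add FIRST(S) \ {ε} = { 'b', 'id' }
S is nullable (ε ∈ FIRST(S)), continue to the next symbol.
Symbol ; is a terminal. Add ';' and stop.
FIRST(S ;) = { ';', 'b', 'id' }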